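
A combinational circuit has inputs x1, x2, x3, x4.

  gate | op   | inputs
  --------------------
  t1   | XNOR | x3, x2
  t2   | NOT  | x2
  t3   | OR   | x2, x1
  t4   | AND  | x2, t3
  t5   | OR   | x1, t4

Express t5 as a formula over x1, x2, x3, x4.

x1 OR (x2 AND (x2 OR x1))

t3 = x2 OR x1
t4 = x2 AND t3 = x2 AND (x2 OR x1)
t5 = x1 OR t4 = x1 OR (x2 AND (x2 OR x1))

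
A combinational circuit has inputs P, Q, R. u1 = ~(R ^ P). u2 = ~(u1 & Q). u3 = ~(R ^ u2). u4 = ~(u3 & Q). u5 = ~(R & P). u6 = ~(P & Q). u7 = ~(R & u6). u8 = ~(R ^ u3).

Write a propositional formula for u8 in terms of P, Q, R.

~(R ^ (~(R ^ (~((~(R ^ P)) & Q)))))

u1 = ~(R ^ P)
u2 = ~(u1 & Q) = ~((~(R ^ P)) & Q)
u3 = ~(R ^ u2) = ~(R ^ (~((~(R ^ P)) & Q)))
u8 = ~(R ^ u3) = ~(R ^ (~(R ^ (~((~(R ^ P)) & Q)))))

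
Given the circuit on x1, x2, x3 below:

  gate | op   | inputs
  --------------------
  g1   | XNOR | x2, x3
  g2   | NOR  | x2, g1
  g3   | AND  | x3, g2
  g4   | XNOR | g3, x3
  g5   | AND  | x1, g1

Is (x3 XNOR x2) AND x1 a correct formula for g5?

g1 = x2 XNOR x3
g5 = x1 AND g1 = x1 AND (x2 XNOR x3)
At x1=0, x2=0, x3=0: circuit gives 0, formula gives 0.
At x1=1, x2=0, x3=0: circuit gives 1, formula gives 1.
Agrees on all 8 inputs.

Yes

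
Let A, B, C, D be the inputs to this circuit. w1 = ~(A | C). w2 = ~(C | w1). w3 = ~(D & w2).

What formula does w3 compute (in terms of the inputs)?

w1 = ~(A | C)
w2 = ~(C | w1) = ~(C | (~(A | C)))
w3 = ~(D & w2) = ~(D & (~(C | (~(A | C)))))

~(D & (~(C | (~(A | C)))))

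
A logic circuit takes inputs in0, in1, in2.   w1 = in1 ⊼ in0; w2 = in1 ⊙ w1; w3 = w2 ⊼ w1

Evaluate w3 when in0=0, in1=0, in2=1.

1

w1 = 0 ⊼ 0 = 1
w2 = 0 ⊙ 1 = 0
w3 = 0 ⊼ 1 = 1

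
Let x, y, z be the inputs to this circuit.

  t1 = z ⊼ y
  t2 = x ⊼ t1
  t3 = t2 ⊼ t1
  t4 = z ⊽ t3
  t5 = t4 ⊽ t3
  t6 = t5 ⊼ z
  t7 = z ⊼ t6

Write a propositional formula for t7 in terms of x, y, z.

z ⊼ (((z ⊽ ((x ⊼ (z ⊼ y)) ⊼ (z ⊼ y))) ⊽ ((x ⊼ (z ⊼ y)) ⊼ (z ⊼ y))) ⊼ z)

t1 = z ⊼ y
t2 = x ⊼ t1 = x ⊼ (z ⊼ y)
t3 = t2 ⊼ t1 = (x ⊼ (z ⊼ y)) ⊼ (z ⊼ y)
t4 = z ⊽ t3 = z ⊽ ((x ⊼ (z ⊼ y)) ⊼ (z ⊼ y))
t5 = t4 ⊽ t3 = (z ⊽ ((x ⊼ (z ⊼ y)) ⊼ (z ⊼ y))) ⊽ ((x ⊼ (z ⊼ y)) ⊼ (z ⊼ y))
t6 = t5 ⊼ z = ((z ⊽ ((x ⊼ (z ⊼ y)) ⊼ (z ⊼ y))) ⊽ ((x ⊼ (z ⊼ y)) ⊼ (z ⊼ y))) ⊼ z
t7 = z ⊼ t6 = z ⊼ (((z ⊽ ((x ⊼ (z ⊼ y)) ⊼ (z ⊼ y))) ⊽ ((x ⊼ (z ⊼ y)) ⊼ (z ⊼ y))) ⊼ z)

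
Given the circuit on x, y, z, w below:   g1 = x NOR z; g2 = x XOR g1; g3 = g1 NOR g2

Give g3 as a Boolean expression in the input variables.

g1 = x NOR z
g2 = x XOR g1 = x XOR (x NOR z)
g3 = g1 NOR g2 = (x NOR z) NOR (x XOR (x NOR z))

(x NOR z) NOR (x XOR (x NOR z))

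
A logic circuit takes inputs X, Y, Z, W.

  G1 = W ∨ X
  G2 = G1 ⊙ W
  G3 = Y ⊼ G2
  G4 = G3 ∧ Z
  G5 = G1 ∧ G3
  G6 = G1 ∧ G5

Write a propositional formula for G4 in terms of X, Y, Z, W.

(Y ⊼ ((W ∨ X) ⊙ W)) ∧ Z

G1 = W ∨ X
G2 = G1 ⊙ W = (W ∨ X) ⊙ W
G3 = Y ⊼ G2 = Y ⊼ ((W ∨ X) ⊙ W)
G4 = G3 ∧ Z = (Y ⊼ ((W ∨ X) ⊙ W)) ∧ Z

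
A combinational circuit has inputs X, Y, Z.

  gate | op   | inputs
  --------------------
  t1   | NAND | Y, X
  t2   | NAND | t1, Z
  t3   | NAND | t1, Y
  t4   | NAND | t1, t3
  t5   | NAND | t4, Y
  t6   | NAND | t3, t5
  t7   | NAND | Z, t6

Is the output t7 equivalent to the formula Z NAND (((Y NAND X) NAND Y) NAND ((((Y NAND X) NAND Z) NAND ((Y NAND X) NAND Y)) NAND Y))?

t1 = Y NAND X
t3 = t1 NAND Y = (Y NAND X) NAND Y
t4 = t1 NAND t3 = (Y NAND X) NAND ((Y NAND X) NAND Y)
t5 = t4 NAND Y = ((Y NAND X) NAND ((Y NAND X) NAND Y)) NAND Y
t6 = t3 NAND t5 = ((Y NAND X) NAND Y) NAND (((Y NAND X) NAND ((Y NAND X) NAND Y)) NAND Y)
t7 = Z NAND t6 = Z NAND (((Y NAND X) NAND Y) NAND (((Y NAND X) NAND ((Y NAND X) NAND Y)) NAND Y))
At X=1, Y=1, Z=1: circuit gives 0, formula gives 1.

No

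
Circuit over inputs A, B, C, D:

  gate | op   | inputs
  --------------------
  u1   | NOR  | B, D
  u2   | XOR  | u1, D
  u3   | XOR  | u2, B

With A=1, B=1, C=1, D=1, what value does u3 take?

0

u1 = 1 NOR 1 = 0
u2 = 0 XOR 1 = 1
u3 = 1 XOR 1 = 0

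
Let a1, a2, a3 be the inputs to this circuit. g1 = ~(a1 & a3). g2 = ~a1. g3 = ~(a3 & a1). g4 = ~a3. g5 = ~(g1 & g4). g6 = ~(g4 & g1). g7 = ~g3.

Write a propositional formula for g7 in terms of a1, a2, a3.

g3 = ~(a3 & a1)
g7 = ~g3 = ~(~(a3 & a1))

~(~(a3 & a1))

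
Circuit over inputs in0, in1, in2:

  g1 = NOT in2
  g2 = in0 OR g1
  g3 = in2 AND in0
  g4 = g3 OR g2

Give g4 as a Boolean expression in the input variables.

(in2 AND in0) OR (in0 OR NOT in2)

g1 = NOT in2
g2 = in0 OR g1 = in0 OR NOT in2
g3 = in2 AND in0
g4 = g3 OR g2 = (in2 AND in0) OR (in0 OR NOT in2)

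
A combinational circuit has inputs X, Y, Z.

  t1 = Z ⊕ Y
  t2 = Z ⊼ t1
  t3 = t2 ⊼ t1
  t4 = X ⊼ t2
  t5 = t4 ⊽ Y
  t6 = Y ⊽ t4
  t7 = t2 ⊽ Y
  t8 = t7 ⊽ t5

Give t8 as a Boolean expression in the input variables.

t1 = Z ⊕ Y
t2 = Z ⊼ t1 = Z ⊼ (Z ⊕ Y)
t4 = X ⊼ t2 = X ⊼ (Z ⊼ (Z ⊕ Y))
t5 = t4 ⊽ Y = (X ⊼ (Z ⊼ (Z ⊕ Y))) ⊽ Y
t7 = t2 ⊽ Y = (Z ⊼ (Z ⊕ Y)) ⊽ Y
t8 = t7 ⊽ t5 = ((Z ⊼ (Z ⊕ Y)) ⊽ Y) ⊽ ((X ⊼ (Z ⊼ (Z ⊕ Y))) ⊽ Y)

((Z ⊼ (Z ⊕ Y)) ⊽ Y) ⊽ ((X ⊼ (Z ⊼ (Z ⊕ Y))) ⊽ Y)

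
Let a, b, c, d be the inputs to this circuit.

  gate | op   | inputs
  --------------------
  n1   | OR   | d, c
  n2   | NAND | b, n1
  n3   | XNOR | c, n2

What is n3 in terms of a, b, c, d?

c XNOR (b NAND (d OR c))

n1 = d OR c
n2 = b NAND n1 = b NAND (d OR c)
n3 = c XNOR n2 = c XNOR (b NAND (d OR c))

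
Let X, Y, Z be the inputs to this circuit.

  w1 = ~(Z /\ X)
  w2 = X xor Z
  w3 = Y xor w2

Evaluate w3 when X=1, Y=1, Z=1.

1

w2 = 1 xor 1 = 0
w3 = 1 xor 0 = 1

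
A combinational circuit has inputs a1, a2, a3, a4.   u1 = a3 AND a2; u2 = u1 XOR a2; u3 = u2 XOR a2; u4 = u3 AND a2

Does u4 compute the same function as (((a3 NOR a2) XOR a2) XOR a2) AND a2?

No

u1 = a3 AND a2
u2 = u1 XOR a2 = (a3 AND a2) XOR a2
u3 = u2 XOR a2 = ((a3 AND a2) XOR a2) XOR a2
u4 = u3 AND a2 = (((a3 AND a2) XOR a2) XOR a2) AND a2
At a1=0, a2=1, a3=1, a4=0: circuit gives 1, formula gives 0.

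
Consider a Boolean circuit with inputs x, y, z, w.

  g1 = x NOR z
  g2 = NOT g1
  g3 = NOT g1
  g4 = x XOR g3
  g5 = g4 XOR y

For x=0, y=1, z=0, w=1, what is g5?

1

g1 = 0 NOR 0 = 1
g3 = NOT 1 = 0
g4 = 0 XOR 0 = 0
g5 = 0 XOR 1 = 1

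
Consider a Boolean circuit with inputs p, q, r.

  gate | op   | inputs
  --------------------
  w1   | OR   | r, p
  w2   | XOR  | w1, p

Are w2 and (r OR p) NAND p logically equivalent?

No

w1 = r OR p
w2 = w1 XOR p = (r OR p) XOR p
At p=0, q=0, r=0: circuit gives 0, formula gives 1.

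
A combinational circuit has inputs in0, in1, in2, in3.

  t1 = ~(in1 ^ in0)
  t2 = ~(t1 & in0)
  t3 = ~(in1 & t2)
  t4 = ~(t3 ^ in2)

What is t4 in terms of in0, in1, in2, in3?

t1 = ~(in1 ^ in0)
t2 = ~(t1 & in0) = ~((~(in1 ^ in0)) & in0)
t3 = ~(in1 & t2) = ~(in1 & (~((~(in1 ^ in0)) & in0)))
t4 = ~(t3 ^ in2) = ~((~(in1 & (~((~(in1 ^ in0)) & in0)))) ^ in2)

~((~(in1 & (~((~(in1 ^ in0)) & in0)))) ^ in2)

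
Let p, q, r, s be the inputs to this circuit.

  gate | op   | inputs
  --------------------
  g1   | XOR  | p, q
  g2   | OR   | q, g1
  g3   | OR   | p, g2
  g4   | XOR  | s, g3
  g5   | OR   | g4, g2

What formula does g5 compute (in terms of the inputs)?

(s XOR (p OR (q OR (p XOR q)))) OR (q OR (p XOR q))

g1 = p XOR q
g2 = q OR g1 = q OR (p XOR q)
g3 = p OR g2 = p OR (q OR (p XOR q))
g4 = s XOR g3 = s XOR (p OR (q OR (p XOR q)))
g5 = g4 OR g2 = (s XOR (p OR (q OR (p XOR q)))) OR (q OR (p XOR q))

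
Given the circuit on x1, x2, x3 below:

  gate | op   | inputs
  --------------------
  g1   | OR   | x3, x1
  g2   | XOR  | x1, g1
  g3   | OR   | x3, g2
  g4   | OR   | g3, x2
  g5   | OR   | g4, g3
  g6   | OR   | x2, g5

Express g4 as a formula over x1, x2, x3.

g1 = x3 OR x1
g2 = x1 XOR g1 = x1 XOR (x3 OR x1)
g3 = x3 OR g2 = x3 OR (x1 XOR (x3 OR x1))
g4 = g3 OR x2 = (x3 OR (x1 XOR (x3 OR x1))) OR x2

(x3 OR (x1 XOR (x3 OR x1))) OR x2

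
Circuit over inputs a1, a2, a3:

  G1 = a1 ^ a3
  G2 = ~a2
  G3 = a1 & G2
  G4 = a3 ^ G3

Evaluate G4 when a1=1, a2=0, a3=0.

1

G2 = ~0 = 1
G3 = 1 & 1 = 1
G4 = 0 ^ 1 = 1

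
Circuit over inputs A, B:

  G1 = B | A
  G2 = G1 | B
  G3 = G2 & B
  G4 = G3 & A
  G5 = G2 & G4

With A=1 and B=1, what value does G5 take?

G1 = 1 | 1 = 1
G2 = 1 | 1 = 1
G3 = 1 & 1 = 1
G4 = 1 & 1 = 1
G5 = 1 & 1 = 1

1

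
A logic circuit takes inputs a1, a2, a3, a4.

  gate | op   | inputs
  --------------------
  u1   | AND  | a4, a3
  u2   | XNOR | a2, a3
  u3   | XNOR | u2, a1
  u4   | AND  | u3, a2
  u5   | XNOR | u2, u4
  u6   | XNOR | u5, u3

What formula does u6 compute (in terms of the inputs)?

((a2 XNOR a3) XNOR (((a2 XNOR a3) XNOR a1) AND a2)) XNOR ((a2 XNOR a3) XNOR a1)

u2 = a2 XNOR a3
u3 = u2 XNOR a1 = (a2 XNOR a3) XNOR a1
u4 = u3 AND a2 = ((a2 XNOR a3) XNOR a1) AND a2
u5 = u2 XNOR u4 = (a2 XNOR a3) XNOR (((a2 XNOR a3) XNOR a1) AND a2)
u6 = u5 XNOR u3 = ((a2 XNOR a3) XNOR (((a2 XNOR a3) XNOR a1) AND a2)) XNOR ((a2 XNOR a3) XNOR a1)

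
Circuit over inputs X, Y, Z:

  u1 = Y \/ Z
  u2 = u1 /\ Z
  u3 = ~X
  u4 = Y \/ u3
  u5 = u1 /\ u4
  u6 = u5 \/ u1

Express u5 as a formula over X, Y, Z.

(Y \/ Z) /\ (Y \/ ~X)

u1 = Y \/ Z
u3 = ~X
u4 = Y \/ u3 = Y \/ ~X
u5 = u1 /\ u4 = (Y \/ Z) /\ (Y \/ ~X)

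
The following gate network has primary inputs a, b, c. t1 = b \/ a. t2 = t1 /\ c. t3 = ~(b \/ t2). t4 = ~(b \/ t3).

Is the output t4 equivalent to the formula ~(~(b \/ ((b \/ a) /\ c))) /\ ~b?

t1 = b \/ a
t2 = t1 /\ c = (b \/ a) /\ c
t3 = ~(b \/ t2) = ~(b \/ ((b \/ a) /\ c))
t4 = ~(b \/ t3) = ~(b \/ (~(b \/ ((b \/ a) /\ c))))
At a=0, b=0, c=0: circuit gives 0, formula gives 0.
At a=1, b=0, c=1: circuit gives 1, formula gives 1.
Agrees on all 8 inputs.

Yes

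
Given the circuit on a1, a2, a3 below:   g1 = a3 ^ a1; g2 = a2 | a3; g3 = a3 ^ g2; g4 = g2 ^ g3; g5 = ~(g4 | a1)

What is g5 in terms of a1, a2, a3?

~(((a2 | a3) ^ (a3 ^ (a2 | a3))) | a1)

g2 = a2 | a3
g3 = a3 ^ g2 = a3 ^ (a2 | a3)
g4 = g2 ^ g3 = (a2 | a3) ^ (a3 ^ (a2 | a3))
g5 = ~(g4 | a1) = ~(((a2 | a3) ^ (a3 ^ (a2 | a3))) | a1)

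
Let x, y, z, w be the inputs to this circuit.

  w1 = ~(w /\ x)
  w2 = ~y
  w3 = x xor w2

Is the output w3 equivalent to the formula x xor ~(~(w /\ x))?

No

w2 = ~y
w3 = x xor w2 = x xor ~y
At x=0, y=0, z=0, w=0: circuit gives 1, formula gives 0.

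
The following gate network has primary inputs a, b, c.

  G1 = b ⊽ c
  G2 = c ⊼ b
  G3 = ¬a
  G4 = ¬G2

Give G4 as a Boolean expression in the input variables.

G2 = c ⊼ b
G4 = ¬G2 = ¬(c ⊼ b)

¬(c ⊼ b)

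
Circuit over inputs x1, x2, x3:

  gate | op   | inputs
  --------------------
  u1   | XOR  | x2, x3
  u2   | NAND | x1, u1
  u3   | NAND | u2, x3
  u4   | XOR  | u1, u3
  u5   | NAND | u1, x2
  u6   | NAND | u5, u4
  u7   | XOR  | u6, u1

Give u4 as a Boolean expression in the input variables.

u1 = x2 XOR x3
u2 = x1 NAND u1 = x1 NAND (x2 XOR x3)
u3 = u2 NAND x3 = (x1 NAND (x2 XOR x3)) NAND x3
u4 = u1 XOR u3 = (x2 XOR x3) XOR ((x1 NAND (x2 XOR x3)) NAND x3)

(x2 XOR x3) XOR ((x1 NAND (x2 XOR x3)) NAND x3)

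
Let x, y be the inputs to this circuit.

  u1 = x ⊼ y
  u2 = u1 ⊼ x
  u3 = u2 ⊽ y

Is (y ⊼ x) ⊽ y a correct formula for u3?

No

u1 = x ⊼ y
u2 = u1 ⊼ x = (x ⊼ y) ⊼ x
u3 = u2 ⊽ y = ((x ⊼ y) ⊼ x) ⊽ y
At x=1, y=0: circuit gives 1, formula gives 0.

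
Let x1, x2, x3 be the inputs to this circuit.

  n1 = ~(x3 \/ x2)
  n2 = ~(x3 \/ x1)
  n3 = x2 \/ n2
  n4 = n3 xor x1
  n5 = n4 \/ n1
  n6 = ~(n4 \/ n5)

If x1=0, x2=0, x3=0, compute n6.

0

n1 = ~(0 \/ 0) = 1
n2 = ~(0 \/ 0) = 1
n3 = 0 \/ 1 = 1
n4 = 1 xor 0 = 1
n5 = 1 \/ 1 = 1
n6 = ~(1 \/ 1) = 0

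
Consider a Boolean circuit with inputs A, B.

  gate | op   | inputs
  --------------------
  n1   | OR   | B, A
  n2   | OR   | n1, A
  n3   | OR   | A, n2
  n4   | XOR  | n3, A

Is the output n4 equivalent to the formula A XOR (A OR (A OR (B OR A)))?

n1 = B OR A
n2 = n1 OR A = (B OR A) OR A
n3 = A OR n2 = A OR ((B OR A) OR A)
n4 = n3 XOR A = (A OR ((B OR A) OR A)) XOR A
At A=0, B=0: circuit gives 0, formula gives 0.
At A=0, B=1: circuit gives 1, formula gives 1.
Agrees on all 4 inputs.

Yes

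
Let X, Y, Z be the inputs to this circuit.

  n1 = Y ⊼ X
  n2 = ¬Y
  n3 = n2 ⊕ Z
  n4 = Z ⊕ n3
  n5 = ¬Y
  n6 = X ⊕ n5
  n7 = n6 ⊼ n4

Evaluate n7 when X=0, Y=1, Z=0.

1

n2 = ¬1 = 0
n3 = 0 ⊕ 0 = 0
n4 = 0 ⊕ 0 = 0
n5 = ¬1 = 0
n6 = 0 ⊕ 0 = 0
n7 = 0 ⊼ 0 = 1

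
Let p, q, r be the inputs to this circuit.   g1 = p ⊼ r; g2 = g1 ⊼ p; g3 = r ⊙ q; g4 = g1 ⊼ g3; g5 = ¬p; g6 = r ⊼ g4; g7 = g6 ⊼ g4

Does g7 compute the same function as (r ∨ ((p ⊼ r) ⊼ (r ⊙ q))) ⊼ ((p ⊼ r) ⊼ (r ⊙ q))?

g1 = p ⊼ r
g3 = r ⊙ q
g4 = g1 ⊼ g3 = (p ⊼ r) ⊼ (r ⊙ q)
g6 = r ⊼ g4 = r ⊼ ((p ⊼ r) ⊼ (r ⊙ q))
g7 = g6 ⊼ g4 = (r ⊼ ((p ⊼ r) ⊼ (r ⊙ q))) ⊼ ((p ⊼ r) ⊼ (r ⊙ q))
At p=0, q=0, r=1: circuit gives 1, formula gives 0.

No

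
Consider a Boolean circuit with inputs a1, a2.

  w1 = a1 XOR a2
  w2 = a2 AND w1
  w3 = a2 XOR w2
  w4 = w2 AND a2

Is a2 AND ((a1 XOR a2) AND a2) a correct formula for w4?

Yes

w1 = a1 XOR a2
w2 = a2 AND w1 = a2 AND (a1 XOR a2)
w4 = w2 AND a2 = (a2 AND (a1 XOR a2)) AND a2
At a1=0, a2=0: circuit gives 0, formula gives 0.
At a1=0, a2=1: circuit gives 1, formula gives 1.
Agrees on all 4 inputs.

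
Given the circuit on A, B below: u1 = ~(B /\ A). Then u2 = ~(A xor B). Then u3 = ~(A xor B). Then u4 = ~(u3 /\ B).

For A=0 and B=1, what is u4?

u3 = ~(0 xor 1) = 0
u4 = ~(0 /\ 1) = 1

1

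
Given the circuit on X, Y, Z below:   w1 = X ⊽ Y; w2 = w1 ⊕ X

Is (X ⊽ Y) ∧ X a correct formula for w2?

w1 = X ⊽ Y
w2 = w1 ⊕ X = (X ⊽ Y) ⊕ X
At X=0, Y=0, Z=0: circuit gives 1, formula gives 0.

No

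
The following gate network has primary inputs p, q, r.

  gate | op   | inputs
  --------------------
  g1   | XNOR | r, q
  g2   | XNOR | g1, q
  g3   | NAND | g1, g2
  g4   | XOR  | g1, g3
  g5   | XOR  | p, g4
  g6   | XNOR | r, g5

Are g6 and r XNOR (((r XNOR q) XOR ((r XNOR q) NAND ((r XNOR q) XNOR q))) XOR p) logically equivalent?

g1 = r XNOR q
g2 = g1 XNOR q = (r XNOR q) XNOR q
g3 = g1 NAND g2 = (r XNOR q) NAND ((r XNOR q) XNOR q)
g4 = g1 XOR g3 = (r XNOR q) XOR ((r XNOR q) NAND ((r XNOR q) XNOR q))
g5 = p XOR g4 = p XOR ((r XNOR q) XOR ((r XNOR q) NAND ((r XNOR q) XNOR q)))
g6 = r XNOR g5 = r XNOR (p XOR ((r XNOR q) XOR ((r XNOR q) NAND ((r XNOR q) XNOR q))))
At p=0, q=1, r=0: circuit gives 0, formula gives 0.
At p=0, q=0, r=0: circuit gives 1, formula gives 1.
Agrees on all 8 inputs.

Yes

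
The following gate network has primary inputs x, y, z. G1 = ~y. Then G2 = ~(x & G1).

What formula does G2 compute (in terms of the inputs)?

~(x & ~y)

G1 = ~y
G2 = ~(x & G1) = ~(x & ~y)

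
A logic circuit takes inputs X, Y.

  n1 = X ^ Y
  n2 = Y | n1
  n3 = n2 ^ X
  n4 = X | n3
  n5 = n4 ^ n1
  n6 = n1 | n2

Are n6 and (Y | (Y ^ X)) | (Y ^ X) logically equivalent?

Yes

n1 = X ^ Y
n2 = Y | n1 = Y | (X ^ Y)
n6 = n1 | n2 = (X ^ Y) | (Y | (X ^ Y))
At X=0, Y=0: circuit gives 0, formula gives 0.
At X=0, Y=1: circuit gives 1, formula gives 1.
Agrees on all 4 inputs.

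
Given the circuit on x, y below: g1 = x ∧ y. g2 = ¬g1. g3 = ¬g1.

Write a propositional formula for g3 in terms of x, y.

g1 = x ∧ y
g3 = ¬g1 = ¬(x ∧ y)

¬(x ∧ y)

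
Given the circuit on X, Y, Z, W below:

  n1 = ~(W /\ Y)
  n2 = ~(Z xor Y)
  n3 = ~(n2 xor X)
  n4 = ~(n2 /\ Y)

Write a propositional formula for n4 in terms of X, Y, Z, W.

~((~(Z xor Y)) /\ Y)

n2 = ~(Z xor Y)
n4 = ~(n2 /\ Y) = ~((~(Z xor Y)) /\ Y)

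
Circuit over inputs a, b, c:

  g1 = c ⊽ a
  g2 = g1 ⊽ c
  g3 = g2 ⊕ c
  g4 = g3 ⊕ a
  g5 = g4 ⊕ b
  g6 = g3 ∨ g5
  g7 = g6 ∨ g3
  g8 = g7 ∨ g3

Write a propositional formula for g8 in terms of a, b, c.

(((((c ⊽ a) ⊽ c) ⊕ c) ∨ (((((c ⊽ a) ⊽ c) ⊕ c) ⊕ a) ⊕ b)) ∨ (((c ⊽ a) ⊽ c) ⊕ c)) ∨ (((c ⊽ a) ⊽ c) ⊕ c)

g1 = c ⊽ a
g2 = g1 ⊽ c = (c ⊽ a) ⊽ c
g3 = g2 ⊕ c = ((c ⊽ a) ⊽ c) ⊕ c
g4 = g3 ⊕ a = (((c ⊽ a) ⊽ c) ⊕ c) ⊕ a
g5 = g4 ⊕ b = ((((c ⊽ a) ⊽ c) ⊕ c) ⊕ a) ⊕ b
g6 = g3 ∨ g5 = (((c ⊽ a) ⊽ c) ⊕ c) ∨ (((((c ⊽ a) ⊽ c) ⊕ c) ⊕ a) ⊕ b)
g7 = g6 ∨ g3 = ((((c ⊽ a) ⊽ c) ⊕ c) ∨ (((((c ⊽ a) ⊽ c) ⊕ c) ⊕ a) ⊕ b)) ∨ (((c ⊽ a) ⊽ c) ⊕ c)
g8 = g7 ∨ g3 = (((((c ⊽ a) ⊽ c) ⊕ c) ∨ (((((c ⊽ a) ⊽ c) ⊕ c) ⊕ a) ⊕ b)) ∨ (((c ⊽ a) ⊽ c) ⊕ c)) ∨ (((c ⊽ a) ⊽ c) ⊕ c)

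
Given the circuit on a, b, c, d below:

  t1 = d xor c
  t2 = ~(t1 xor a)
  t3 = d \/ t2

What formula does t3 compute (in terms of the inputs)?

t1 = d xor c
t2 = ~(t1 xor a) = ~((d xor c) xor a)
t3 = d \/ t2 = d \/ (~((d xor c) xor a))

d \/ (~((d xor c) xor a))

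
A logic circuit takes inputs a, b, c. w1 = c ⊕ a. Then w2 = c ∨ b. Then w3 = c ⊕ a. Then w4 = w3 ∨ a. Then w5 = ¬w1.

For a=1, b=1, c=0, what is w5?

0

w1 = 0 ⊕ 1 = 1
w5 = ¬1 = 0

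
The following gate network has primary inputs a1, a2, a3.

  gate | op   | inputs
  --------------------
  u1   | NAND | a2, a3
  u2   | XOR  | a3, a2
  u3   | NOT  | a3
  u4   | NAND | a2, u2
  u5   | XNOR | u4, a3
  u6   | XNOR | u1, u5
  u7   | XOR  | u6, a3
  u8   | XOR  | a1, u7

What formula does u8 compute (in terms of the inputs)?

u1 = a2 NAND a3
u2 = a3 XOR a2
u4 = a2 NAND u2 = a2 NAND (a3 XOR a2)
u5 = u4 XNOR a3 = (a2 NAND (a3 XOR a2)) XNOR a3
u6 = u1 XNOR u5 = (a2 NAND a3) XNOR ((a2 NAND (a3 XOR a2)) XNOR a3)
u7 = u6 XOR a3 = ((a2 NAND a3) XNOR ((a2 NAND (a3 XOR a2)) XNOR a3)) XOR a3
u8 = a1 XOR u7 = a1 XOR (((a2 NAND a3) XNOR ((a2 NAND (a3 XOR a2)) XNOR a3)) XOR a3)

a1 XOR (((a2 NAND a3) XNOR ((a2 NAND (a3 XOR a2)) XNOR a3)) XOR a3)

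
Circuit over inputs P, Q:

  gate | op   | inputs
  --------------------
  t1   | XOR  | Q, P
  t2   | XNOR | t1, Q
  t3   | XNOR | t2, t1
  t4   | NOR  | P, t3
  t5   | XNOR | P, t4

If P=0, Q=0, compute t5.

0

t1 = 0 XOR 0 = 0
t2 = 0 XNOR 0 = 1
t3 = 1 XNOR 0 = 0
t4 = 0 NOR 0 = 1
t5 = 0 XNOR 1 = 0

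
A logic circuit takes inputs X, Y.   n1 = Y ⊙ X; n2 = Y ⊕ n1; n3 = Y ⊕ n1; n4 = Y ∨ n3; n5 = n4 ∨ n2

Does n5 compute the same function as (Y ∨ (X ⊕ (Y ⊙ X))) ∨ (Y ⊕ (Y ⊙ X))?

No

n1 = Y ⊙ X
n2 = Y ⊕ n1 = Y ⊕ (Y ⊙ X)
n3 = Y ⊕ n1 = Y ⊕ (Y ⊙ X)
n4 = Y ∨ n3 = Y ∨ (Y ⊕ (Y ⊙ X))
n5 = n4 ∨ n2 = (Y ∨ (Y ⊕ (Y ⊙ X))) ∨ (Y ⊕ (Y ⊙ X))
At X=1, Y=0: circuit gives 0, formula gives 1.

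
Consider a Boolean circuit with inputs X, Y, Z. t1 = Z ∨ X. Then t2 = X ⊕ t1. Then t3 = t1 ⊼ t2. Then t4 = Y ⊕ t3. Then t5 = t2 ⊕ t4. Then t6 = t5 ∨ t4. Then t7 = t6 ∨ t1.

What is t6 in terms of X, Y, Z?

t1 = Z ∨ X
t2 = X ⊕ t1 = X ⊕ (Z ∨ X)
t3 = t1 ⊼ t2 = (Z ∨ X) ⊼ (X ⊕ (Z ∨ X))
t4 = Y ⊕ t3 = Y ⊕ ((Z ∨ X) ⊼ (X ⊕ (Z ∨ X)))
t5 = t2 ⊕ t4 = (X ⊕ (Z ∨ X)) ⊕ (Y ⊕ ((Z ∨ X) ⊼ (X ⊕ (Z ∨ X))))
t6 = t5 ∨ t4 = ((X ⊕ (Z ∨ X)) ⊕ (Y ⊕ ((Z ∨ X) ⊼ (X ⊕ (Z ∨ X))))) ∨ (Y ⊕ ((Z ∨ X) ⊼ (X ⊕ (Z ∨ X))))

((X ⊕ (Z ∨ X)) ⊕ (Y ⊕ ((Z ∨ X) ⊼ (X ⊕ (Z ∨ X))))) ∨ (Y ⊕ ((Z ∨ X) ⊼ (X ⊕ (Z ∨ X))))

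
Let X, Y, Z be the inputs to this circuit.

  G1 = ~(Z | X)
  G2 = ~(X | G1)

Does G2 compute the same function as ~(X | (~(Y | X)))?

G1 = ~(Z | X)
G2 = ~(X | G1) = ~(X | (~(Z | X)))
At X=0, Y=0, Z=1: circuit gives 1, formula gives 0.

No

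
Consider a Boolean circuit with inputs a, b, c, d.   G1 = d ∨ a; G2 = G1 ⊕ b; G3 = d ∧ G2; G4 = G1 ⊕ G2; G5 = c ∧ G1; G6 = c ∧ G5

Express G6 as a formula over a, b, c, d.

G1 = d ∨ a
G5 = c ∧ G1 = c ∧ (d ∨ a)
G6 = c ∧ G5 = c ∧ (c ∧ (d ∨ a))

c ∧ (c ∧ (d ∨ a))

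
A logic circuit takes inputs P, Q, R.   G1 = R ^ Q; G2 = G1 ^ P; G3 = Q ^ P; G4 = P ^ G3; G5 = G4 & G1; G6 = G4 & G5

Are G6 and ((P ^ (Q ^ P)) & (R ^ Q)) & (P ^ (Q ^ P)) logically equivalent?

Yes

G1 = R ^ Q
G3 = Q ^ P
G4 = P ^ G3 = P ^ (Q ^ P)
G5 = G4 & G1 = (P ^ (Q ^ P)) & (R ^ Q)
G6 = G4 & G5 = (P ^ (Q ^ P)) & ((P ^ (Q ^ P)) & (R ^ Q))
At P=0, Q=0, R=0: circuit gives 0, formula gives 0.
At P=0, Q=1, R=0: circuit gives 1, formula gives 1.
Agrees on all 8 inputs.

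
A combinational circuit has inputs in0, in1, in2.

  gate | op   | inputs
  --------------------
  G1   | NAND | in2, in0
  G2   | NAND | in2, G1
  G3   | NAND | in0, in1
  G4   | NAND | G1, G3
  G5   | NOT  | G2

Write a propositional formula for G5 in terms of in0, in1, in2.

NOT (in2 NAND (in2 NAND in0))

G1 = in2 NAND in0
G2 = in2 NAND G1 = in2 NAND (in2 NAND in0)
G5 = NOT G2 = NOT (in2 NAND (in2 NAND in0))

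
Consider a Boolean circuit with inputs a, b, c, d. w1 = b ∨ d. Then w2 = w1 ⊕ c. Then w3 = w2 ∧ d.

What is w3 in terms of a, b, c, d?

((b ∨ d) ⊕ c) ∧ d

w1 = b ∨ d
w2 = w1 ⊕ c = (b ∨ d) ⊕ c
w3 = w2 ∧ d = ((b ∨ d) ⊕ c) ∧ d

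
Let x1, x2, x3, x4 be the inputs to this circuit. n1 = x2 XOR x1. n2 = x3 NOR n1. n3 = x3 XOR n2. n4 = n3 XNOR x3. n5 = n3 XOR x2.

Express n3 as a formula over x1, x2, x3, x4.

n1 = x2 XOR x1
n2 = x3 NOR n1 = x3 NOR (x2 XOR x1)
n3 = x3 XOR n2 = x3 XOR (x3 NOR (x2 XOR x1))

x3 XOR (x3 NOR (x2 XOR x1))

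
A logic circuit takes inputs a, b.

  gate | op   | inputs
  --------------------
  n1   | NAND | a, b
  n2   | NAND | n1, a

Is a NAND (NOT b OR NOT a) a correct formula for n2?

n1 = a NAND b
n2 = n1 NAND a = (a NAND b) NAND a
At a=1, b=0: circuit gives 0, formula gives 0.
At a=0, b=0: circuit gives 1, formula gives 1.
Agrees on all 4 inputs.

Yes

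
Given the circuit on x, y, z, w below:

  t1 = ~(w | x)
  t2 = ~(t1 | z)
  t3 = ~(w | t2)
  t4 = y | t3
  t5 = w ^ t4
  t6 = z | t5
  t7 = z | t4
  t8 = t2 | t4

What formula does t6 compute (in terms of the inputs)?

t1 = ~(w | x)
t2 = ~(t1 | z) = ~((~(w | x)) | z)
t3 = ~(w | t2) = ~(w | (~((~(w | x)) | z)))
t4 = y | t3 = y | (~(w | (~((~(w | x)) | z))))
t5 = w ^ t4 = w ^ (y | (~(w | (~((~(w | x)) | z)))))
t6 = z | t5 = z | (w ^ (y | (~(w | (~((~(w | x)) | z))))))

z | (w ^ (y | (~(w | (~((~(w | x)) | z))))))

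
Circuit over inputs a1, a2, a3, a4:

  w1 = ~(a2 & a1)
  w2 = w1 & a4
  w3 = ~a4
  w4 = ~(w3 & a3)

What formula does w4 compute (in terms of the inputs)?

w3 = ~a4
w4 = ~(w3 & a3) = ~(~a4 & a3)

~(~a4 & a3)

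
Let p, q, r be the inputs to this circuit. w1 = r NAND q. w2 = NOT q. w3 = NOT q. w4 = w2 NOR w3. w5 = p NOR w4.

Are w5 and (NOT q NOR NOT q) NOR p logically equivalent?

w2 = NOT q
w3 = NOT q
w4 = w2 NOR w3 = NOT q NOR NOT q
w5 = p NOR w4 = p NOR (NOT q NOR NOT q)
At p=0, q=1, r=0: circuit gives 0, formula gives 0.
At p=0, q=0, r=0: circuit gives 1, formula gives 1.
Agrees on all 8 inputs.

Yes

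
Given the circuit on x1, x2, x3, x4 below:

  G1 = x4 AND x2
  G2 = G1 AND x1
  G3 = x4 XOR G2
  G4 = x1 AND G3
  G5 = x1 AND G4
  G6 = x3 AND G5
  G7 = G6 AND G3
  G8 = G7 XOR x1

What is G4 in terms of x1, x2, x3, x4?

x1 AND (x4 XOR ((x4 AND x2) AND x1))

G1 = x4 AND x2
G2 = G1 AND x1 = (x4 AND x2) AND x1
G3 = x4 XOR G2 = x4 XOR ((x4 AND x2) AND x1)
G4 = x1 AND G3 = x1 AND (x4 XOR ((x4 AND x2) AND x1))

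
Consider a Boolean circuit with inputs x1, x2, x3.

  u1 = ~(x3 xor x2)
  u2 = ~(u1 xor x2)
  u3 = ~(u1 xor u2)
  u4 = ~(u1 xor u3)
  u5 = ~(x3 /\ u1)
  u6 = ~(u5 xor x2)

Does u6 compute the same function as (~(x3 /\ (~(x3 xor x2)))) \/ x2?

u1 = ~(x3 xor x2)
u5 = ~(x3 /\ u1) = ~(x3 /\ (~(x3 xor x2)))
u6 = ~(u5 xor x2) = ~((~(x3 /\ (~(x3 xor x2)))) xor x2)
At x1=0, x2=0, x3=0: circuit gives 0, formula gives 1.

No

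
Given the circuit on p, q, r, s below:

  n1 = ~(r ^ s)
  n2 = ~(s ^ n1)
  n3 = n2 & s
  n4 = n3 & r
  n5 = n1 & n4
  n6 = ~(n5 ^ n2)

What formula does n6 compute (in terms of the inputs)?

~(((~(r ^ s)) & (((~(s ^ (~(r ^ s)))) & s) & r)) ^ (~(s ^ (~(r ^ s)))))

n1 = ~(r ^ s)
n2 = ~(s ^ n1) = ~(s ^ (~(r ^ s)))
n3 = n2 & s = (~(s ^ (~(r ^ s)))) & s
n4 = n3 & r = ((~(s ^ (~(r ^ s)))) & s) & r
n5 = n1 & n4 = (~(r ^ s)) & (((~(s ^ (~(r ^ s)))) & s) & r)
n6 = ~(n5 ^ n2) = ~(((~(r ^ s)) & (((~(s ^ (~(r ^ s)))) & s) & r)) ^ (~(s ^ (~(r ^ s)))))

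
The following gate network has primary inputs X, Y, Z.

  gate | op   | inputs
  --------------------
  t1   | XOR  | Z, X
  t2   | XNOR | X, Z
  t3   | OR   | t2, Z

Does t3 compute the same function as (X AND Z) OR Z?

No

t2 = X XNOR Z
t3 = t2 OR Z = (X XNOR Z) OR Z
At X=0, Y=0, Z=0: circuit gives 1, formula gives 0.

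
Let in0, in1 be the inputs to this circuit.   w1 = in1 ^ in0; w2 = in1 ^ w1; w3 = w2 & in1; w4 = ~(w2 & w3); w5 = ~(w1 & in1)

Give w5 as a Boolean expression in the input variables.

w1 = in1 ^ in0
w5 = ~(w1 & in1) = ~((in1 ^ in0) & in1)

~((in1 ^ in0) & in1)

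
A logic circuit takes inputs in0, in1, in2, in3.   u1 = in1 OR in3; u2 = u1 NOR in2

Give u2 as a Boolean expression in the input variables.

u1 = in1 OR in3
u2 = u1 NOR in2 = (in1 OR in3) NOR in2

(in1 OR in3) NOR in2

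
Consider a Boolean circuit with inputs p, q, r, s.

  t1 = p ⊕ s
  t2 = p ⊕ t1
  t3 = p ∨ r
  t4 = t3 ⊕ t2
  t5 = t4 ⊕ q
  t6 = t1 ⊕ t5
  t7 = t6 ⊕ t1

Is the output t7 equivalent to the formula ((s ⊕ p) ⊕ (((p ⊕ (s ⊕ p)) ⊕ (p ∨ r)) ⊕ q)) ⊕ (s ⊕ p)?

t1 = p ⊕ s
t2 = p ⊕ t1 = p ⊕ (p ⊕ s)
t3 = p ∨ r
t4 = t3 ⊕ t2 = (p ∨ r) ⊕ (p ⊕ (p ⊕ s))
t5 = t4 ⊕ q = ((p ∨ r) ⊕ (p ⊕ (p ⊕ s))) ⊕ q
t6 = t1 ⊕ t5 = (p ⊕ s) ⊕ (((p ∨ r) ⊕ (p ⊕ (p ⊕ s))) ⊕ q)
t7 = t6 ⊕ t1 = ((p ⊕ s) ⊕ (((p ∨ r) ⊕ (p ⊕ (p ⊕ s))) ⊕ q)) ⊕ (p ⊕ s)
At p=0, q=0, r=0, s=0: circuit gives 0, formula gives 0.
At p=0, q=0, r=0, s=1: circuit gives 1, formula gives 1.
Agrees on all 16 inputs.

Yes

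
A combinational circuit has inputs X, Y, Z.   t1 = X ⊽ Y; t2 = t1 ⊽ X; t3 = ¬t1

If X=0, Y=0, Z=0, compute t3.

0

t1 = 0 ⊽ 0 = 1
t3 = ¬1 = 0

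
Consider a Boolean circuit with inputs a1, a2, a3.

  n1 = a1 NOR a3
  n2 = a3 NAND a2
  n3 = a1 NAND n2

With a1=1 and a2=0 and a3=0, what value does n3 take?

0

n2 = 0 NAND 0 = 1
n3 = 1 NAND 1 = 0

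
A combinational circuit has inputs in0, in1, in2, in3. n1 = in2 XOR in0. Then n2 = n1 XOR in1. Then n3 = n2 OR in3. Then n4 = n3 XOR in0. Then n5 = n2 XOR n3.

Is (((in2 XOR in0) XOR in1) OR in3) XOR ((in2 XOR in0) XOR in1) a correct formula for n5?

Yes

n1 = in2 XOR in0
n2 = n1 XOR in1 = (in2 XOR in0) XOR in1
n3 = n2 OR in3 = ((in2 XOR in0) XOR in1) OR in3
n5 = n2 XOR n3 = ((in2 XOR in0) XOR in1) XOR (((in2 XOR in0) XOR in1) OR in3)
At in0=0, in1=0, in2=0, in3=0: circuit gives 0, formula gives 0.
At in0=0, in1=0, in2=0, in3=1: circuit gives 1, formula gives 1.
Agrees on all 16 inputs.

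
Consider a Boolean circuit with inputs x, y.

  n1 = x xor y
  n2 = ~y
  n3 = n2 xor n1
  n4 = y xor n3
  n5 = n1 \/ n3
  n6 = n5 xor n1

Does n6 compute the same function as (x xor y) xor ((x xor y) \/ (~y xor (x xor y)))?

n1 = x xor y
n2 = ~y
n3 = n2 xor n1 = ~y xor (x xor y)
n5 = n1 \/ n3 = (x xor y) \/ (~y xor (x xor y))
n6 = n5 xor n1 = ((x xor y) \/ (~y xor (x xor y))) xor (x xor y)
At x=0, y=1: circuit gives 0, formula gives 0.
At x=0, y=0: circuit gives 1, formula gives 1.
Agrees on all 4 inputs.

Yes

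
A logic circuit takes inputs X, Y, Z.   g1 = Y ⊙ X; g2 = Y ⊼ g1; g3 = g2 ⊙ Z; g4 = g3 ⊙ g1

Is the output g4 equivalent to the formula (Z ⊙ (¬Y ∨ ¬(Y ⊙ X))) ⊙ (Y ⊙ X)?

g1 = Y ⊙ X
g2 = Y ⊼ g1 = Y ⊼ (Y ⊙ X)
g3 = g2 ⊙ Z = (Y ⊼ (Y ⊙ X)) ⊙ Z
g4 = g3 ⊙ g1 = ((Y ⊼ (Y ⊙ X)) ⊙ Z) ⊙ (Y ⊙ X)
At X=0, Y=0, Z=0: circuit gives 0, formula gives 0.
At X=0, Y=0, Z=1: circuit gives 1, formula gives 1.
Agrees on all 8 inputs.

Yes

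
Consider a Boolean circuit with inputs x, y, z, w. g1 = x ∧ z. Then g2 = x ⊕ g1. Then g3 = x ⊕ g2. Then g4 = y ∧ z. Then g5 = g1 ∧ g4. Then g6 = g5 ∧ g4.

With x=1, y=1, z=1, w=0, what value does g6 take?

g1 = 1 ∧ 1 = 1
g4 = 1 ∧ 1 = 1
g5 = 1 ∧ 1 = 1
g6 = 1 ∧ 1 = 1

1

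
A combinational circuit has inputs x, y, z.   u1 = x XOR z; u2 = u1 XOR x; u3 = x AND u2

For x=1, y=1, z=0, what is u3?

u1 = 1 XOR 0 = 1
u2 = 1 XOR 1 = 0
u3 = 1 AND 0 = 0

0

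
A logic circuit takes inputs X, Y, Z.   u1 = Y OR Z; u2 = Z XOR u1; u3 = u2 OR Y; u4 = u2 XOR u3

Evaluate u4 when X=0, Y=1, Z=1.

1

u1 = 1 OR 1 = 1
u2 = 1 XOR 1 = 0
u3 = 0 OR 1 = 1
u4 = 0 XOR 1 = 1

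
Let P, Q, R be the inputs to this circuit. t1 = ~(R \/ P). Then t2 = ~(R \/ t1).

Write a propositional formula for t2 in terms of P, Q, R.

~(R \/ (~(R \/ P)))

t1 = ~(R \/ P)
t2 = ~(R \/ t1) = ~(R \/ (~(R \/ P)))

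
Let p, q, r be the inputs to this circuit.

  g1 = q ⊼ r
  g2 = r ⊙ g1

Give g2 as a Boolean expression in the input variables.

r ⊙ (q ⊼ r)

g1 = q ⊼ r
g2 = r ⊙ g1 = r ⊙ (q ⊼ r)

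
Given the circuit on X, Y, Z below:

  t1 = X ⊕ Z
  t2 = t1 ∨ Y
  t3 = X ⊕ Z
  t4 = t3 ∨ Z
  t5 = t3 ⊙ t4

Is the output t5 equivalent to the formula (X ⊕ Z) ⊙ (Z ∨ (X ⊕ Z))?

t3 = X ⊕ Z
t4 = t3 ∨ Z = (X ⊕ Z) ∨ Z
t5 = t3 ⊙ t4 = (X ⊕ Z) ⊙ ((X ⊕ Z) ∨ Z)
At X=1, Y=0, Z=1: circuit gives 0, formula gives 0.
At X=0, Y=0, Z=0: circuit gives 1, formula gives 1.
Agrees on all 8 inputs.

Yes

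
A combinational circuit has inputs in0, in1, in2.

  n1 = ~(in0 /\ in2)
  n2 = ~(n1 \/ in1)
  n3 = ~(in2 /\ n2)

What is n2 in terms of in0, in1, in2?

~((~(in0 /\ in2)) \/ in1)

n1 = ~(in0 /\ in2)
n2 = ~(n1 \/ in1) = ~((~(in0 /\ in2)) \/ in1)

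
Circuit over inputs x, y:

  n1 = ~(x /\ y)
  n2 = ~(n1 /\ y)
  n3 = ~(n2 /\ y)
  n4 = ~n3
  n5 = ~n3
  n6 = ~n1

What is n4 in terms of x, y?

~(~((~((~(x /\ y)) /\ y)) /\ y))

n1 = ~(x /\ y)
n2 = ~(n1 /\ y) = ~((~(x /\ y)) /\ y)
n3 = ~(n2 /\ y) = ~((~((~(x /\ y)) /\ y)) /\ y)
n4 = ~n3 = ~(~((~((~(x /\ y)) /\ y)) /\ y))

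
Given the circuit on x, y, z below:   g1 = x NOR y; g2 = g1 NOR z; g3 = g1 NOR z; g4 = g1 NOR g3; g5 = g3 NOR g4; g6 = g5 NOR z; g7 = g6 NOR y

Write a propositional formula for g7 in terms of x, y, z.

((((x NOR y) NOR z) NOR ((x NOR y) NOR ((x NOR y) NOR z))) NOR z) NOR y

g1 = x NOR y
g3 = g1 NOR z = (x NOR y) NOR z
g4 = g1 NOR g3 = (x NOR y) NOR ((x NOR y) NOR z)
g5 = g3 NOR g4 = ((x NOR y) NOR z) NOR ((x NOR y) NOR ((x NOR y) NOR z))
g6 = g5 NOR z = (((x NOR y) NOR z) NOR ((x NOR y) NOR ((x NOR y) NOR z))) NOR z
g7 = g6 NOR y = ((((x NOR y) NOR z) NOR ((x NOR y) NOR ((x NOR y) NOR z))) NOR z) NOR y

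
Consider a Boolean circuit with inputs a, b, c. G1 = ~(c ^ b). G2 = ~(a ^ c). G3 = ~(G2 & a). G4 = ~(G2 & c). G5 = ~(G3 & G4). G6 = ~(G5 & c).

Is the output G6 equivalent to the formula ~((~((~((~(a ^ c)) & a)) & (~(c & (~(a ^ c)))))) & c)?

G2 = ~(a ^ c)
G3 = ~(G2 & a) = ~((~(a ^ c)) & a)
G4 = ~(G2 & c) = ~((~(a ^ c)) & c)
G5 = ~(G3 & G4) = ~((~((~(a ^ c)) & a)) & (~((~(a ^ c)) & c)))
G6 = ~(G5 & c) = ~((~((~((~(a ^ c)) & a)) & (~((~(a ^ c)) & c)))) & c)
At a=1, b=0, c=1: circuit gives 0, formula gives 0.
At a=0, b=0, c=0: circuit gives 1, formula gives 1.
Agrees on all 8 inputs.

Yes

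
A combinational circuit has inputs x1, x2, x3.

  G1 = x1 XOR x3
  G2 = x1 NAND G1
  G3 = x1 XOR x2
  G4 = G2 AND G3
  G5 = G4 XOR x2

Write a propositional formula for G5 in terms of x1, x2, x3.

((x1 NAND (x1 XOR x3)) AND (x1 XOR x2)) XOR x2

G1 = x1 XOR x3
G2 = x1 NAND G1 = x1 NAND (x1 XOR x3)
G3 = x1 XOR x2
G4 = G2 AND G3 = (x1 NAND (x1 XOR x3)) AND (x1 XOR x2)
G5 = G4 XOR x2 = ((x1 NAND (x1 XOR x3)) AND (x1 XOR x2)) XOR x2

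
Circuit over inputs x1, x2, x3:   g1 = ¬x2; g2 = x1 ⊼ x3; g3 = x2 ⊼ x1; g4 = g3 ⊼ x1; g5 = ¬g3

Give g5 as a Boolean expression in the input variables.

¬(x2 ⊼ x1)

g3 = x2 ⊼ x1
g5 = ¬g3 = ¬(x2 ⊼ x1)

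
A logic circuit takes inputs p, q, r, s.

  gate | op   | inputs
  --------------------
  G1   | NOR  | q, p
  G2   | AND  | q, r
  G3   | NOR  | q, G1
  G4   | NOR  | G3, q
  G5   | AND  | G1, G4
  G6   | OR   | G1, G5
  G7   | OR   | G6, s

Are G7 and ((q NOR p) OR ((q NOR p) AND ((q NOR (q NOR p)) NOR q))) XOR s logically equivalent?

No

G1 = q NOR p
G3 = q NOR G1 = q NOR (q NOR p)
G4 = G3 NOR q = (q NOR (q NOR p)) NOR q
G5 = G1 AND G4 = (q NOR p) AND ((q NOR (q NOR p)) NOR q)
G6 = G1 OR G5 = (q NOR p) OR ((q NOR p) AND ((q NOR (q NOR p)) NOR q))
G7 = G6 OR s = ((q NOR p) OR ((q NOR p) AND ((q NOR (q NOR p)) NOR q))) OR s
At p=0, q=0, r=0, s=1: circuit gives 1, formula gives 0.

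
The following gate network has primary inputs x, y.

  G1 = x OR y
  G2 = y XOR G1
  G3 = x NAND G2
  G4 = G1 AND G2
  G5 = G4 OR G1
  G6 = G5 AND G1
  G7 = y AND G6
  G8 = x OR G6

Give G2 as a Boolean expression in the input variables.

G1 = x OR y
G2 = y XOR G1 = y XOR (x OR y)

y XOR (x OR y)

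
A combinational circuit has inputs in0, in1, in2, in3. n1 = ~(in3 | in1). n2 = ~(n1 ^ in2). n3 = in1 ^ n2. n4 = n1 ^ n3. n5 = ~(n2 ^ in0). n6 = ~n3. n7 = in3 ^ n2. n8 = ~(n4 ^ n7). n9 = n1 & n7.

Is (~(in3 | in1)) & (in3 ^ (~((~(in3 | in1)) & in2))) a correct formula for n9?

No

n1 = ~(in3 | in1)
n2 = ~(n1 ^ in2) = ~((~(in3 | in1)) ^ in2)
n7 = in3 ^ n2 = in3 ^ (~((~(in3 | in1)) ^ in2))
n9 = n1 & n7 = (~(in3 | in1)) & (in3 ^ (~((~(in3 | in1)) ^ in2)))
At in0=0, in1=0, in2=0, in3=0: circuit gives 0, formula gives 1.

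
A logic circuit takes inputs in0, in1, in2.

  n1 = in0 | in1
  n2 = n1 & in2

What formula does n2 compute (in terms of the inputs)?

(in0 | in1) & in2

n1 = in0 | in1
n2 = n1 & in2 = (in0 | in1) & in2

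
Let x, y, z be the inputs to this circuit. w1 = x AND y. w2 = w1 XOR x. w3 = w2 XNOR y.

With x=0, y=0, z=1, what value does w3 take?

w1 = 0 AND 0 = 0
w2 = 0 XOR 0 = 0
w3 = 0 XNOR 0 = 1

1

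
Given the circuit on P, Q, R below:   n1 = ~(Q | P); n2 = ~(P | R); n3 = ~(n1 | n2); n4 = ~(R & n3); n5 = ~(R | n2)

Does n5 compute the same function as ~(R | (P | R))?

n2 = ~(P | R)
n5 = ~(R | n2) = ~(R | (~(P | R)))
At P=0, Q=0, R=0: circuit gives 0, formula gives 1.

No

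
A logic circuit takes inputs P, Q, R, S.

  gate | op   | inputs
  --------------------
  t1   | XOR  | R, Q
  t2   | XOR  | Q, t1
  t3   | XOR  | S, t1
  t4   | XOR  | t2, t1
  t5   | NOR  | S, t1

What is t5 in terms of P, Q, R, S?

S NOR (R XOR Q)

t1 = R XOR Q
t5 = S NOR t1 = S NOR (R XOR Q)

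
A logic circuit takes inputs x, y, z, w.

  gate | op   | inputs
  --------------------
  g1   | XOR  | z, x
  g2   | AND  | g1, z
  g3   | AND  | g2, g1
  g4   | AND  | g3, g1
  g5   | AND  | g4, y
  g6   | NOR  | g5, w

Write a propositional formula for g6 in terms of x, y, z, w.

(((((z XOR x) AND z) AND (z XOR x)) AND (z XOR x)) AND y) NOR w

g1 = z XOR x
g2 = g1 AND z = (z XOR x) AND z
g3 = g2 AND g1 = ((z XOR x) AND z) AND (z XOR x)
g4 = g3 AND g1 = (((z XOR x) AND z) AND (z XOR x)) AND (z XOR x)
g5 = g4 AND y = ((((z XOR x) AND z) AND (z XOR x)) AND (z XOR x)) AND y
g6 = g5 NOR w = (((((z XOR x) AND z) AND (z XOR x)) AND (z XOR x)) AND y) NOR w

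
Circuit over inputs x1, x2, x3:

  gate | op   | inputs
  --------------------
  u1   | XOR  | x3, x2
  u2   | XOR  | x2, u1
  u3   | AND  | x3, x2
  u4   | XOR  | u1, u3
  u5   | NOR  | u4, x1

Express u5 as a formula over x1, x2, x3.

u1 = x3 XOR x2
u3 = x3 AND x2
u4 = u1 XOR u3 = (x3 XOR x2) XOR (x3 AND x2)
u5 = u4 NOR x1 = ((x3 XOR x2) XOR (x3 AND x2)) NOR x1

((x3 XOR x2) XOR (x3 AND x2)) NOR x1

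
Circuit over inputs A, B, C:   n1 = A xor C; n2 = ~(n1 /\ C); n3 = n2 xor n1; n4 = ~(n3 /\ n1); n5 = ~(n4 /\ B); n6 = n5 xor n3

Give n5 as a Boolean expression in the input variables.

~((~(((~((A xor C) /\ C)) xor (A xor C)) /\ (A xor C))) /\ B)

n1 = A xor C
n2 = ~(n1 /\ C) = ~((A xor C) /\ C)
n3 = n2 xor n1 = (~((A xor C) /\ C)) xor (A xor C)
n4 = ~(n3 /\ n1) = ~(((~((A xor C) /\ C)) xor (A xor C)) /\ (A xor C))
n5 = ~(n4 /\ B) = ~((~(((~((A xor C) /\ C)) xor (A xor C)) /\ (A xor C))) /\ B)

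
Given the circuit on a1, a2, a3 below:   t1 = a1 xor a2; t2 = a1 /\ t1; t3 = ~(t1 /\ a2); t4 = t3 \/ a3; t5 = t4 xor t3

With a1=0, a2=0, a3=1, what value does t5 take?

0

t1 = 0 xor 0 = 0
t3 = ~(0 /\ 0) = 1
t4 = 1 \/ 1 = 1
t5 = 1 xor 1 = 0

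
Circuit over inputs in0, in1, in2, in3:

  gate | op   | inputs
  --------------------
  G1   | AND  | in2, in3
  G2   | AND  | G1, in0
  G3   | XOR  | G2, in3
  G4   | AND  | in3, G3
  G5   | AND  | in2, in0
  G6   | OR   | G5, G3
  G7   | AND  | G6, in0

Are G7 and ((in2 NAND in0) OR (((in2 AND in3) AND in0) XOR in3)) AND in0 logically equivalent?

No

G1 = in2 AND in3
G2 = G1 AND in0 = (in2 AND in3) AND in0
G3 = G2 XOR in3 = ((in2 AND in3) AND in0) XOR in3
G5 = in2 AND in0
G6 = G5 OR G3 = (in2 AND in0) OR (((in2 AND in3) AND in0) XOR in3)
G7 = G6 AND in0 = ((in2 AND in0) OR (((in2 AND in3) AND in0) XOR in3)) AND in0
At in0=1, in1=0, in2=0, in3=0: circuit gives 0, formula gives 1.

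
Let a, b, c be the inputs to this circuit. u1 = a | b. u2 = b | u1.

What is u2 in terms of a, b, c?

b | (a | b)

u1 = a | b
u2 = b | u1 = b | (a | b)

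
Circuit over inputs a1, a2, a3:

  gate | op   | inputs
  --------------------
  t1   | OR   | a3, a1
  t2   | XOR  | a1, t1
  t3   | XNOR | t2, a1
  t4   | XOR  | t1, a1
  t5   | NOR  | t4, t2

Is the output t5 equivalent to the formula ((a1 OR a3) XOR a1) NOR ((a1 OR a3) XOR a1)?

t1 = a3 OR a1
t2 = a1 XOR t1 = a1 XOR (a3 OR a1)
t4 = t1 XOR a1 = (a3 OR a1) XOR a1
t5 = t4 NOR t2 = ((a3 OR a1) XOR a1) NOR (a1 XOR (a3 OR a1))
At a1=0, a2=0, a3=1: circuit gives 0, formula gives 0.
At a1=0, a2=0, a3=0: circuit gives 1, formula gives 1.
Agrees on all 8 inputs.

Yes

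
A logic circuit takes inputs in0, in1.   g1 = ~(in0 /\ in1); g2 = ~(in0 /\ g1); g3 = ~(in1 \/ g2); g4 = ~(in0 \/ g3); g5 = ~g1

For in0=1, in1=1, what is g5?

g1 = ~(1 /\ 1) = 0
g5 = ~0 = 1

1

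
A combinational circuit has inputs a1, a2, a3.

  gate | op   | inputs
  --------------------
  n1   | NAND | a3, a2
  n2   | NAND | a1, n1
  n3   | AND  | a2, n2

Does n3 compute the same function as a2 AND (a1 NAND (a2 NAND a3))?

n1 = a3 NAND a2
n2 = a1 NAND n1 = a1 NAND (a3 NAND a2)
n3 = a2 AND n2 = a2 AND (a1 NAND (a3 NAND a2))
At a1=0, a2=0, a3=0: circuit gives 0, formula gives 0.
At a1=0, a2=1, a3=0: circuit gives 1, formula gives 1.
Agrees on all 8 inputs.

Yes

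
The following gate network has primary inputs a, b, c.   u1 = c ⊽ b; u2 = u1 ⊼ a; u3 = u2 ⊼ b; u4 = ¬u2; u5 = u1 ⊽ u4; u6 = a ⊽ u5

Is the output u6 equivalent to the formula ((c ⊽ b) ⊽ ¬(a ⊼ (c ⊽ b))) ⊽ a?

u1 = c ⊽ b
u2 = u1 ⊼ a = (c ⊽ b) ⊼ a
u4 = ¬u2 = ¬((c ⊽ b) ⊼ a)
u5 = u1 ⊽ u4 = (c ⊽ b) ⊽ ¬((c ⊽ b) ⊼ a)
u6 = a ⊽ u5 = a ⊽ ((c ⊽ b) ⊽ ¬((c ⊽ b) ⊼ a))
At a=0, b=0, c=1: circuit gives 0, formula gives 0.
At a=0, b=0, c=0: circuit gives 1, formula gives 1.
Agrees on all 8 inputs.

Yes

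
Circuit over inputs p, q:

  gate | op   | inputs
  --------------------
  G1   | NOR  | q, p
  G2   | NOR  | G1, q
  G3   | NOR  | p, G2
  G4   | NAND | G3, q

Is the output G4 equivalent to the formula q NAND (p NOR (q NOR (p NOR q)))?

Yes

G1 = q NOR p
G2 = G1 NOR q = (q NOR p) NOR q
G3 = p NOR G2 = p NOR ((q NOR p) NOR q)
G4 = G3 NAND q = (p NOR ((q NOR p) NOR q)) NAND q
At p=0, q=1: circuit gives 0, formula gives 0.
At p=0, q=0: circuit gives 1, formula gives 1.
Agrees on all 4 inputs.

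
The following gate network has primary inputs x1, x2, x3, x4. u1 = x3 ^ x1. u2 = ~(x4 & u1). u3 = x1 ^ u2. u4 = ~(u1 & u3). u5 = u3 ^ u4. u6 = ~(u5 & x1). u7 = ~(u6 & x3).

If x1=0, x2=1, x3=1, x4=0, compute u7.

0

u1 = 1 ^ 0 = 1
u2 = ~(0 & 1) = 1
u3 = 0 ^ 1 = 1
u4 = ~(1 & 1) = 0
u5 = 1 ^ 0 = 1
u6 = ~(1 & 0) = 1
u7 = ~(1 & 1) = 0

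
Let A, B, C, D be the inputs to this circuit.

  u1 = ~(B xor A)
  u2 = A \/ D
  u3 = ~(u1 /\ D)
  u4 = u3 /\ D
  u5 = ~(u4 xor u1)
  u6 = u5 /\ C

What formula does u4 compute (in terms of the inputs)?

(~((~(B xor A)) /\ D)) /\ D

u1 = ~(B xor A)
u3 = ~(u1 /\ D) = ~((~(B xor A)) /\ D)
u4 = u3 /\ D = (~((~(B xor A)) /\ D)) /\ D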